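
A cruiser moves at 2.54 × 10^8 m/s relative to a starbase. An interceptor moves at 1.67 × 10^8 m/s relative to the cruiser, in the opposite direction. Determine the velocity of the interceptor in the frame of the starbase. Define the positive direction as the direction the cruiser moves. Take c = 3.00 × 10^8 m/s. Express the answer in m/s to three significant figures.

+1.65 × 10^8 m/s

In units of c (dividing by 3.00 × 10^8 m/s): v = 0.847, u' = -0.557.
u = (u' + v)/(1 + u'v/c²):
u = (-0.557 + 0.847) / (1 + (-0.557)·0.847) = 0.2900/0.5287 = 0.5485
(Galilean addition would give +0.290c.)
Converting back: u = 0.5485 × 3.00 × 10^8 m/s.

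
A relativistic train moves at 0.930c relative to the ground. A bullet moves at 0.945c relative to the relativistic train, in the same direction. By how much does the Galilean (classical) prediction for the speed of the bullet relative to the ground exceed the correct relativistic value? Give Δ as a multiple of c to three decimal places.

Galilean: u_cl = 0.945 + 0.930 = 1.8750.
Relativistic: u_rel = (0.945 + 0.930) / (1 + 0.945·0.930) = 1.8750/1.8788 = 0.9980.
Δ = 1.8750 − 0.9980 = 0.8770.
(The classical prediction exceeds c; the relativistic result does not.)

Δ = 0.877c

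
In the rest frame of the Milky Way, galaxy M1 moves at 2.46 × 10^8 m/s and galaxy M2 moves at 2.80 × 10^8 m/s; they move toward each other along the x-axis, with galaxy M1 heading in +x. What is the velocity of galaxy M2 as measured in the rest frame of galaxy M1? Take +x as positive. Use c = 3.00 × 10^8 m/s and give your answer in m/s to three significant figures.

β_A = 0.820, β_B = -0.933 (dividing each by c = 3.00 × 10^8 m/s).
Transform to A's frame with the inverse velocity-addition law: u' = (u − v)/(1 − uv/c²), taking u = β_B and v = β_A.
u' = (-0.933 − 0.820) / (1 − (0.820)(-0.933)) = -1.7533/1.7653 = -0.9932.
u' = -0.9932 × 3.00 × 10^8 m/s.

-2.98 × 10^8 m/s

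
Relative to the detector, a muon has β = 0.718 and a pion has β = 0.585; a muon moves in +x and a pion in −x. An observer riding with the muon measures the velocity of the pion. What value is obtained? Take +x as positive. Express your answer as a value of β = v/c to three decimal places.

β = -0.918

β_A = 0.718, β_B = -0.585.
Transform to A's frame with the inverse velocity-addition law: u' = (u − v)/(1 − uv/c²), taking u = β_B and v = β_A.
u' = (-0.585 − 0.718) / (1 − (0.718)(-0.585)) = -1.3030/1.4200 = -0.9176.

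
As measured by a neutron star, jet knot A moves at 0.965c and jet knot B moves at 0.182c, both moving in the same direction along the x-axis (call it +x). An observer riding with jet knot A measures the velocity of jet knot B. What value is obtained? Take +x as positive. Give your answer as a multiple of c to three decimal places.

β_A = 0.965, β_B = 0.182.
Transform to A's frame with the inverse velocity-addition law: u' = (u − v)/(1 − uv/c²), taking u = β_B and v = β_A.
u' = (0.182 − 0.965) / (1 − (0.965)(0.182)) = -0.7830/0.8244 = -0.9498.

-0.950c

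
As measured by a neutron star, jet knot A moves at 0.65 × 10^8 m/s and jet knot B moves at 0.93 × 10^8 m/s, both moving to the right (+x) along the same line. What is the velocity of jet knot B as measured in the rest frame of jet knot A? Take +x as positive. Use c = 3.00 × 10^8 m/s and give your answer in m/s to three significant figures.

β_A = 0.217, β_B = 0.310 (dividing each by c = 3.00 × 10^8 m/s).
Transform to A's frame with the inverse velocity-addition law: u' = (u − v)/(1 − uv/c²), taking u = β_B and v = β_A.
u' = (0.310 − 0.217) / (1 − (0.217)(0.310)) = 0.0933/0.9328 = 0.1001.
u' = 0.1001 × 3.00 × 10^8 m/s.

+3.00 × 10^7 m/s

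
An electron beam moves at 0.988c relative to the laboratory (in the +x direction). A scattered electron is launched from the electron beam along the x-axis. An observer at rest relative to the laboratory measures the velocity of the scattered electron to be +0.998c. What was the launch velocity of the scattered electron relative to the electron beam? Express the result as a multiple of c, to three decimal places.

+0.716c

Invert the composition law: u' = (u − v)/(1 − uv/c²).
u' = (0.998 − 0.988) / (1 − (0.998)(0.988)) = 0.0100/0.0140 = 0.7155.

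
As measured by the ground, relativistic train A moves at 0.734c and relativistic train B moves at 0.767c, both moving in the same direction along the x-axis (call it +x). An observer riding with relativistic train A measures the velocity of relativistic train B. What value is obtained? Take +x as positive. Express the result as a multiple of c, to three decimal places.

+0.076c

β_A = 0.734, β_B = 0.767.
Transform to A's frame with the inverse velocity-addition law: u' = (u − v)/(1 − uv/c²), taking u = β_B and v = β_A.
u' = (0.767 − 0.734) / (1 − (0.734)(0.767)) = 0.0330/0.4370 = 0.0755.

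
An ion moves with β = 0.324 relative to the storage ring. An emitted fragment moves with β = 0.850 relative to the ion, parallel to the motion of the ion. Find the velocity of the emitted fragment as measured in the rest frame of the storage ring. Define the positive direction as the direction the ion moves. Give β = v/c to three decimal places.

With v = 0.324 and u' = 0.850 (in units of c),
u = (u' + v)/(1 + u'v/c²):
u = (0.850 + 0.324) / (1 + 0.850·0.324) = 1.1740/1.2754 = 0.9205
(Galilean addition would give +1.174c, exceeding c.)

β = 0.920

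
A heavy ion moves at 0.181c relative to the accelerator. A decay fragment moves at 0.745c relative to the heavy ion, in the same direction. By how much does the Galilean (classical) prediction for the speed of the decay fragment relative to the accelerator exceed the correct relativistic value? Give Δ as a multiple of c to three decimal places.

Galilean: u_cl = 0.745 + 0.181 = 0.9260.
Relativistic: u_rel = (0.745 + 0.181) / (1 + 0.745·0.181) = 0.9260/1.1348 = 0.8160.
Δ = 0.9260 − 0.8160 = 0.1100.

Δ = 0.110c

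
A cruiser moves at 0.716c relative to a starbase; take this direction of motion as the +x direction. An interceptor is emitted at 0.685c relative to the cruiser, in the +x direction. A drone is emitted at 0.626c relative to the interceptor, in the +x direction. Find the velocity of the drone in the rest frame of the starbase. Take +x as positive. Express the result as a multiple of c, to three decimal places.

0.986c

Apply u = (u' + v)/(1 + u'v/c²) successively, working outward toward the starbase.
Start: velocity of the cruiser relative to the starbase = 0.7160c.
Compose with the interceptor (u' = 0.685 in the cruiser frame): u_1 = (0.685 + 0.716) / (1 + 0.685·0.716) = 1.4010/1.4905 = 0.9400.
Compose with the drone (u' = 0.626 in the interceptor frame): u_2 = (0.626 + 0.940) / (1 + 0.626·0.940) = 1.5660/1.5884 = 0.9859.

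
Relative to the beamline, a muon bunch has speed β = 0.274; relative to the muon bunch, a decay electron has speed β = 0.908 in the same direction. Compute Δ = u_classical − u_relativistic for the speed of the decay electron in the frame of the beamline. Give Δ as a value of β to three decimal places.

Δ = 0.235

Galilean: u_cl = 0.908 + 0.274 = 1.1820.
Relativistic: u_rel = (0.908 + 0.274) / (1 + 0.908·0.274) = 1.1820/1.2488 = 0.9465.
Δ = 1.1820 − 0.9465 = 0.2355.
(The classical prediction exceeds c; the relativistic result does not.)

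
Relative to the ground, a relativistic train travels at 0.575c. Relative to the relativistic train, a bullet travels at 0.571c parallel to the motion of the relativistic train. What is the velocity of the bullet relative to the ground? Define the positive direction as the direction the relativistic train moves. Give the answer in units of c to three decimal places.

0.863c

With v = 0.575 and u' = 0.571 (in units of c),
u = (u' + v)/(1 + u'v/c²):
u = (0.571 + 0.575) / (1 + 0.571·0.575) = 1.1460/1.3283 = 0.8627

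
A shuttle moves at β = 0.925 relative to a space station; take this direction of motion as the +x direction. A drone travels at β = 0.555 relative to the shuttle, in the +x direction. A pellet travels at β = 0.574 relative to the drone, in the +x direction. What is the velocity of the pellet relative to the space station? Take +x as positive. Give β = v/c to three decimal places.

Apply u = (u' + v)/(1 + u'v/c²) successively, working outward toward the space station.
Start: velocity of the shuttle relative to the space station = 0.9250c.
Compose with the drone (u' = 0.555 in the shuttle frame): u_1 = (0.555 + 0.925) / (1 + 0.555·0.925) = 1.4800/1.5134 = 0.9779.
Compose with the pellet (u' = 0.574 in the drone frame): u_2 = (0.574 + 0.978) / (1 + 0.574·0.978) = 1.5519/1.5613 = 0.9940.

β = 0.994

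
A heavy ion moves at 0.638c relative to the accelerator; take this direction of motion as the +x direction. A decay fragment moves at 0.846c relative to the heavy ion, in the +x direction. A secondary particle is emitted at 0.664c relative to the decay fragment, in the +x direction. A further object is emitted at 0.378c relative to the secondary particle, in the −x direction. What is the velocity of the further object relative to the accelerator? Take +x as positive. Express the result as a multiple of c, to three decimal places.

Apply u = (u' + v)/(1 + u'v/c²) successively, working outward toward the accelerator.
Start: velocity of the heavy ion relative to the accelerator = 0.6380c.
Compose with the decay fragment (u' = 0.846 in the heavy ion frame): u_1 = (0.846 + 0.638) / (1 + 0.846·0.638) = 1.4840/1.5397 = 0.9638.
Compose with the secondary particle (u' = 0.664 in the decay fragment frame): u_2 = (0.664 + 0.964) / (1 + 0.664·0.964) = 1.6278/1.6400 = 0.9926.
Compose with the further object (u' = -0.378 in the secondary particle frame): u_3 = (-0.378 + 0.993) / (1 + (-0.378)·0.993) = 0.6146/0.6248 = 0.9836.

+0.984c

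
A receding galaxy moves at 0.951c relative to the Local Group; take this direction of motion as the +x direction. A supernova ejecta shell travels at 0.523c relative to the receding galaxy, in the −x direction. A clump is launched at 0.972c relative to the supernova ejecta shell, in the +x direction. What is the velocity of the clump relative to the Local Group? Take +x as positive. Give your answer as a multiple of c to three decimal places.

+0.998c

Apply u = (u' + v)/(1 + u'v/c²) successively, working outward toward the Local Group.
Start: velocity of the receding galaxy relative to the Local Group = 0.9510c.
Compose with the supernova ejecta shell (u' = -0.523 in the receding galaxy frame): u_1 = (-0.523 + 0.951) / (1 + (-0.523)·0.951) = 0.4280/0.5026 = 0.8515.
Compose with the clump (u' = 0.972 in the supernova ejecta shell frame): u_2 = (0.972 + 0.852) / (1 + 0.972·0.852) = 1.8235/1.8277 = 0.9977.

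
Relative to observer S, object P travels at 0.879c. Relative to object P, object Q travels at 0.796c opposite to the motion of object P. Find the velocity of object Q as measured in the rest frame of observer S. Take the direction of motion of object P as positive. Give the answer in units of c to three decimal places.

With v = 0.879 and u' = -0.796 (in units of c),
u = (u' + v)/(1 + u'v/c²):
u = (-0.796 + 0.879) / (1 + (-0.796)·0.879) = 0.0830/0.3003 = 0.2764

+0.276c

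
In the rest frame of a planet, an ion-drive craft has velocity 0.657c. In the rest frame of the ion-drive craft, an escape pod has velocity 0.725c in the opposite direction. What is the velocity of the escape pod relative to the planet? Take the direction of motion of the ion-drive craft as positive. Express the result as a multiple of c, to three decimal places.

With v = 0.657 and u' = -0.725 (in units of c),
u = (u' + v)/(1 + u'v/c²):
u = (-0.725 + 0.657) / (1 + (-0.725)·0.657) = -0.0680/0.5237 = -0.1299
(Galilean addition would give -0.068c.)

-0.130c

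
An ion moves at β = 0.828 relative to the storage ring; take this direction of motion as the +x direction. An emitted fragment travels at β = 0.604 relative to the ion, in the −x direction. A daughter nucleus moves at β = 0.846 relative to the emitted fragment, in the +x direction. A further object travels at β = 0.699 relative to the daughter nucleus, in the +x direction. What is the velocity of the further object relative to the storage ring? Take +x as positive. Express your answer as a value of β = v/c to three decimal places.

Apply u = (u' + v)/(1 + u'v/c²) successively, working outward toward the storage ring.
Start: velocity of the ion relative to the storage ring = 0.8280c.
Compose with the emitted fragment (u' = -0.604 in the ion frame): u_1 = (-0.604 + 0.828) / (1 + (-0.604)·0.828) = 0.2240/0.4999 = 0.4481.
Compose with the daughter nucleus (u' = 0.846 in the emitted fragment frame): u_2 = (0.846 + 0.448) / (1 + 0.846·0.448) = 1.2941/1.3791 = 0.9384.
Compose with the further object (u' = 0.699 in the daughter nucleus frame): u_3 = (0.699 + 0.938) / (1 + 0.699·0.938) = 1.6374/1.6559 = 0.9888.

β = +0.989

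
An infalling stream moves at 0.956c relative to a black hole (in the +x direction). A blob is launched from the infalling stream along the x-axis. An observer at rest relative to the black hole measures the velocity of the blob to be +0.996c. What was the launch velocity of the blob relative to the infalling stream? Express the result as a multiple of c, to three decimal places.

+0.836c

Invert the composition law: u' = (u − v)/(1 − uv/c²).
u' = (0.996 − 0.956) / (1 − (0.996)(0.956)) = 0.0400/0.0478 = 0.8364.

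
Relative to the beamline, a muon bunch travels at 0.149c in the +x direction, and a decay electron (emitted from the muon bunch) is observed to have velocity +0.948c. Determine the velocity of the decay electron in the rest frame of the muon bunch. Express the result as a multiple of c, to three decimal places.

+0.930c

Invert the composition law: u' = (u − v)/(1 − uv/c²).
u' = (0.948 − 0.149) / (1 − (0.948)(0.149)) = 0.7990/0.8587 = 0.9304.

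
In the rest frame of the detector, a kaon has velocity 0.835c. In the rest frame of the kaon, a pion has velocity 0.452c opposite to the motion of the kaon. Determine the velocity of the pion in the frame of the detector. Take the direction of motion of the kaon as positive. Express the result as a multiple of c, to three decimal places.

+0.615c

With v = 0.835 and u' = -0.452 (in units of c),
u = (u' + v)/(1 + u'v/c²):
u = (-0.452 + 0.835) / (1 + (-0.452)·0.835) = 0.3830/0.6226 = 0.6152
(Galilean addition would give +0.383c.)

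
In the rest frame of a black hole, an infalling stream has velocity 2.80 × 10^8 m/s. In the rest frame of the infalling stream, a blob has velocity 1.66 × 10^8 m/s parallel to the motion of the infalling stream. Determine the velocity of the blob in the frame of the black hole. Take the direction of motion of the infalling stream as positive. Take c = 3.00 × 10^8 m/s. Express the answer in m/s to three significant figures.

In units of c (dividing by 3.00 × 10^8 m/s): v = 0.933, u' = 0.553.
u = (u' + v)/(1 + u'v/c²):
u = (0.553 + 0.933) / (1 + 0.553·0.933) = 1.4867/1.5164 = 0.9804
(Galilean addition would give +1.487c, exceeding c.)
Converting back: u = 0.9804 × 3.00 × 10^8 m/s.

2.94 × 10^8 m/s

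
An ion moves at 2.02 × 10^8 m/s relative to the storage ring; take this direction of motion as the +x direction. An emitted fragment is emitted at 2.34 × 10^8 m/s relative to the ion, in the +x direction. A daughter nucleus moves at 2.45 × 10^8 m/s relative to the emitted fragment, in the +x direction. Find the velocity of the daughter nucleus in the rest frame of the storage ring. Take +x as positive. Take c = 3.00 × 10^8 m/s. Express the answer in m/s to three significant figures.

2.99 × 10^8 m/s

Apply u = (u' + v)/(1 + u'v/c²) successively, working outward toward the storage ring.
(Dividing each given speed by c = 3.00 × 10^8 m/s to work in units of c.)
Start: velocity of the ion relative to the storage ring = 0.6733c.
Compose with the emitted fragment (u' = 0.780 in the ion frame): u_1 = (0.780 + 0.673) / (1 + 0.780·0.673) = 1.4533/1.5252 = 0.9529.
Compose with the daughter nucleus (u' = 0.817 in the emitted fragment frame): u_2 = (0.817 + 0.953) / (1 + 0.817·0.953) = 1.7695/1.7782 = 0.9951.
So u = 0.9951 × 3.00 × 10^8 m/s.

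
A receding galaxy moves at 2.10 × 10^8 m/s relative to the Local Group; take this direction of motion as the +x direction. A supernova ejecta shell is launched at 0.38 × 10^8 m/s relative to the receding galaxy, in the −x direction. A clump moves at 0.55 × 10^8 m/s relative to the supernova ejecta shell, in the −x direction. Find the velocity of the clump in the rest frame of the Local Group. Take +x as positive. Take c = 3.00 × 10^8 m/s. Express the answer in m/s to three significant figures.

+1.51 × 10^8 m/s

Apply u = (u' + v)/(1 + u'v/c²) successively, working outward toward the Local Group.
(Dividing each given speed by c = 3.00 × 10^8 m/s to work in units of c.)
Start: velocity of the receding galaxy relative to the Local Group = 0.7000c.
Compose with the supernova ejecta shell (u' = -0.127 in the receding galaxy frame): u_1 = (-0.127 + 0.700) / (1 + (-0.127)·0.700) = 0.5733/0.9113 = 0.6291.
Compose with the clump (u' = -0.183 in the supernova ejecta shell frame): u_2 = (-0.183 + 0.629) / (1 + (-0.183)·0.629) = 0.4458/0.8847 = 0.5039.
So u = 0.5039 × 3.00 × 10^8 m/s.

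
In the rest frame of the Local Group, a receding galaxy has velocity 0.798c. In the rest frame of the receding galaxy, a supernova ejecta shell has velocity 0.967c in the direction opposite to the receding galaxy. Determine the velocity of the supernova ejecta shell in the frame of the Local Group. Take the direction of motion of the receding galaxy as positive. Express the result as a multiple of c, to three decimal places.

-0.740c

With v = 0.798 and u' = -0.967 (in units of c),
u = (u' + v)/(1 + u'v/c²):
u = (-0.967 + 0.798) / (1 + (-0.967)·0.798) = -0.1690/0.2283 = -0.7401
(Galilean addition would give -0.169c.)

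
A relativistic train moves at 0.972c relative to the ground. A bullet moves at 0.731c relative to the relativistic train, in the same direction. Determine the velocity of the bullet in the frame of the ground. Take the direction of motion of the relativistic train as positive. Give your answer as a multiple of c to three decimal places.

0.996c

With v = 0.972 and u' = 0.731 (in units of c),
u = (u' + v)/(1 + u'v/c²):
u = (0.731 + 0.972) / (1 + 0.731·0.972) = 1.7030/1.7105 = 0.9956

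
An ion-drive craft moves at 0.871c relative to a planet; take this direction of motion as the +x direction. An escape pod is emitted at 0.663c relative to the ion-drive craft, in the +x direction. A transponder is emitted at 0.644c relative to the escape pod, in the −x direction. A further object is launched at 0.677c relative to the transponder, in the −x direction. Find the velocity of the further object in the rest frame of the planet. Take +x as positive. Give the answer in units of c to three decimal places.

Apply u = (u' + v)/(1 + u'v/c²) successively, working outward toward the planet.
Start: velocity of the ion-drive craft relative to the planet = 0.8710c.
Compose with the escape pod (u' = 0.663 in the ion-drive craft frame): u_1 = (0.663 + 0.871) / (1 + 0.663·0.871) = 1.5340/1.5775 = 0.9724.
Compose with the transponder (u' = -0.644 in the escape pod frame): u_2 = (-0.644 + 0.972) / (1 + (-0.644)·0.972) = 0.3284/0.3737 = 0.8788.
Compose with the further object (u' = -0.677 in the transponder frame): u_3 = (-0.677 + 0.879) / (1 + (-0.677)·0.879) = 0.2018/0.4051 = 0.4981.

+0.498c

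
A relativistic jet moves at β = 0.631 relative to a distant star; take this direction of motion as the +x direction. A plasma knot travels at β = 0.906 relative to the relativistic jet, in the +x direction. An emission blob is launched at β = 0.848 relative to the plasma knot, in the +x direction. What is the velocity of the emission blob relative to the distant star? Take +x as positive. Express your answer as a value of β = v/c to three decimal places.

Apply u = (u' + v)/(1 + u'v/c²) successively, working outward toward the distant star.
Start: velocity of the relativistic jet relative to the distant star = 0.6310c.
Compose with the plasma knot (u' = 0.906 in the relativistic jet frame): u_1 = (0.906 + 0.631) / (1 + 0.906·0.631) = 1.5370/1.5717 = 0.9779.
Compose with the emission blob (u' = 0.848 in the plasma knot frame): u_2 = (0.848 + 0.978) / (1 + 0.848·0.978) = 1.8259/1.8293 = 0.9982.

β = 0.998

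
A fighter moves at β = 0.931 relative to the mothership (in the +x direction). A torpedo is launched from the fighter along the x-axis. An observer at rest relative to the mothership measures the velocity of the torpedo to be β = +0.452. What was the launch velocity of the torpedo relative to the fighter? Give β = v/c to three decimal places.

β = -0.827

Invert the composition law: u' = (u − v)/(1 − uv/c²).
u' = (0.452 − 0.931) / (1 − (0.452)(0.931)) = -0.4790/0.5792 = -0.8270.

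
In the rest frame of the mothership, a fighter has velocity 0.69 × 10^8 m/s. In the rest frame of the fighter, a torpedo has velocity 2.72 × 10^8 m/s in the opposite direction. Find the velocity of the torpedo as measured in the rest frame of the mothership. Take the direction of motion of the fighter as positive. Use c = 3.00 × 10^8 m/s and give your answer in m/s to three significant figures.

-2.56 × 10^8 m/s

In units of c (dividing by 3.00 × 10^8 m/s): v = 0.230, u' = -0.907.
u = (u' + v)/(1 + u'v/c²):
u = (-0.907 + 0.230) / (1 + (-0.907)·0.230) = -0.6767/0.7915 = -0.8550
Converting back: u = -0.8550 × 3.00 × 10^8 m/s.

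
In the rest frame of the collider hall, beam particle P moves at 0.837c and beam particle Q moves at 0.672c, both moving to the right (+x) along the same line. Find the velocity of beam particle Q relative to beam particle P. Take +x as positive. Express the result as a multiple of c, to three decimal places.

-0.377c

β_A = 0.837, β_B = 0.672.
Transform to A's frame with the inverse velocity-addition law: u' = (u − v)/(1 − uv/c²), taking u = β_B and v = β_A.
u' = (0.672 − 0.837) / (1 − (0.837)(0.672)) = -0.1650/0.4375 = -0.3771.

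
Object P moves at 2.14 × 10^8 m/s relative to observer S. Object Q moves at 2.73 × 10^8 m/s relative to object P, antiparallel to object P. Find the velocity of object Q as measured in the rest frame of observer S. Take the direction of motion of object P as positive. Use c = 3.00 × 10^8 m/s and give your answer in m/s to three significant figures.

In units of c (dividing by 3.00 × 10^8 m/s): v = 0.713, u' = -0.910.
u = (u' + v)/(1 + u'v/c²):
u = (-0.910 + 0.713) / (1 + (-0.910)·0.713) = -0.1967/0.3509 = -0.5605
Converting back: u = -0.5605 × 3.00 × 10^8 m/s.

-1.68 × 10^8 m/s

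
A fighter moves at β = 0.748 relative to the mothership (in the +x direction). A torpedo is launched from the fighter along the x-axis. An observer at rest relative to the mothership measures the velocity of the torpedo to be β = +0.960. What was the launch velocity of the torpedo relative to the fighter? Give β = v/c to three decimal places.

Invert the composition law: u' = (u − v)/(1 − uv/c²).
u' = (0.960 − 0.748) / (1 − (0.960)(0.748)) = 0.2120/0.2819 = 0.7520.

β = +0.752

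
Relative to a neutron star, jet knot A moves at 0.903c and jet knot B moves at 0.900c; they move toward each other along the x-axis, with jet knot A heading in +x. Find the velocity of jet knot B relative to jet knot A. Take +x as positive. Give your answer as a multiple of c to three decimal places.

-0.995c

β_A = 0.903, β_B = -0.900.
Transform to A's frame with the inverse velocity-addition law: u' = (u − v)/(1 − uv/c²), taking u = β_B and v = β_A.
u' = (-0.900 − 0.903) / (1 − (0.903)(-0.900)) = -1.8030/1.8127 = -0.9946.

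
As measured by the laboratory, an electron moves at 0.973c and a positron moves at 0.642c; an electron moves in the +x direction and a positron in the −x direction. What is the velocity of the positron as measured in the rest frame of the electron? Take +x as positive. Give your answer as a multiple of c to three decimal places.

-0.994c

β_A = 0.973, β_B = -0.642.
Transform to A's frame with the inverse velocity-addition law: u' = (u − v)/(1 − uv/c²), taking u = β_B and v = β_A.
u' = (-0.642 − 0.973) / (1 − (0.973)(-0.642)) = -1.6150/1.6247 = -0.9941.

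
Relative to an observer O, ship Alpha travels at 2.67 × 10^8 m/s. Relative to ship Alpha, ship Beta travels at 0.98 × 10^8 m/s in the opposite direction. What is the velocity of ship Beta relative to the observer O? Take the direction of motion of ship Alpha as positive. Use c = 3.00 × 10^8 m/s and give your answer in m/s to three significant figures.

+2.38 × 10^8 m/s

In units of c (dividing by 3.00 × 10^8 m/s): v = 0.890, u' = -0.327.
u = (u' + v)/(1 + u'v/c²):
u = (-0.327 + 0.890) / (1 + (-0.327)·0.890) = 0.5633/0.7093 = 0.7942
Converting back: u = 0.7942 × 3.00 × 10^8 m/s.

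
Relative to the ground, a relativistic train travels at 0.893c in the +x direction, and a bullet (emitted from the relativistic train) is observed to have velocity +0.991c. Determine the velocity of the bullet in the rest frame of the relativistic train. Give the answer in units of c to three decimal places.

Invert the composition law: u' = (u − v)/(1 − uv/c²).
u' = (0.991 − 0.893) / (1 − (0.991)(0.893)) = 0.0980/0.1150 = 0.8519.

+0.852c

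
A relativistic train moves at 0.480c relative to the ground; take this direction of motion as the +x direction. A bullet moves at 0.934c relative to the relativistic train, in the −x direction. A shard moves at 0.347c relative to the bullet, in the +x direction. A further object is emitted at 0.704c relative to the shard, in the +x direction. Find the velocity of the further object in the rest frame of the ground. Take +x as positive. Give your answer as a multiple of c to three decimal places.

Apply u = (u' + v)/(1 + u'v/c²) successively, working outward toward the ground.
Start: velocity of the relativistic train relative to the ground = 0.4800c.
Compose with the bullet (u' = -0.934 in the relativistic train frame): u_1 = (-0.934 + 0.480) / (1 + (-0.934)·0.480) = -0.4540/0.5517 = -0.8229.
Compose with the shard (u' = 0.347 in the bullet frame): u_2 = (0.347 + (-0.823)) / (1 + 0.347·(-0.823)) = -0.4759/0.7144 = -0.6662.
Compose with the further object (u' = 0.704 in the shard frame): u_3 = (0.704 + (-0.666)) / (1 + 0.704·(-0.666)) = 0.0378/0.5310 = 0.0712.

+0.071c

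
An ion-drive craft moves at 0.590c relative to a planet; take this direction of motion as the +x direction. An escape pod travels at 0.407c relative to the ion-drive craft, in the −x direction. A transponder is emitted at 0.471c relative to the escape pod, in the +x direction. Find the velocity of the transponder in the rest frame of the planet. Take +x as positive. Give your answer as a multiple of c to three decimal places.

+0.639c

Apply u = (u' + v)/(1 + u'v/c²) successively, working outward toward the planet.
Start: velocity of the ion-drive craft relative to the planet = 0.5900c.
Compose with the escape pod (u' = -0.407 in the ion-drive craft frame): u_1 = (-0.407 + 0.590) / (1 + (-0.407)·0.590) = 0.1830/0.7599 = 0.2408.
Compose with the transponder (u' = 0.471 in the escape pod frame): u_2 = (0.471 + 0.241) / (1 + 0.471·0.241) = 0.7118/1.1134 = 0.6393.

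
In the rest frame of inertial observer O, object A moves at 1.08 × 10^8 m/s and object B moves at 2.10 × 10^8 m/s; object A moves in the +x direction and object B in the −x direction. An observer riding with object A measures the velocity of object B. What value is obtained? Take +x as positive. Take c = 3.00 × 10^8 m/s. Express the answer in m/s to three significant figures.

β_A = 0.360, β_B = -0.700 (dividing each by c = 3.00 × 10^8 m/s).
Transform to A's frame with the inverse velocity-addition law: u' = (u − v)/(1 − uv/c²), taking u = β_B and v = β_A.
u' = (-0.700 − 0.360) / (1 − (0.360)(-0.700)) = -1.0600/1.2520 = -0.8466.
u' = -0.8466 × 3.00 × 10^8 m/s.

-2.54 × 10^8 m/s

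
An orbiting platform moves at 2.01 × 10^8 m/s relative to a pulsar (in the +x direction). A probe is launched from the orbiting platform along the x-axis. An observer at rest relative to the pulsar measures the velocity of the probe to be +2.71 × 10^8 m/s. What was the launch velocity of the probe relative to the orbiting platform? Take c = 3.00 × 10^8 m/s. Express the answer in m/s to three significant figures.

+1.77 × 10^8 m/s

v = 0.670c, u = 0.903c.
Invert the composition law: u' = (u − v)/(1 − uv/c²).
u' = (0.903 − 0.670) / (1 − (0.903)(0.670)) = 0.2333/0.3948 = 0.5911.
u' = 0.5911 × 3.00 × 10^8 m/s.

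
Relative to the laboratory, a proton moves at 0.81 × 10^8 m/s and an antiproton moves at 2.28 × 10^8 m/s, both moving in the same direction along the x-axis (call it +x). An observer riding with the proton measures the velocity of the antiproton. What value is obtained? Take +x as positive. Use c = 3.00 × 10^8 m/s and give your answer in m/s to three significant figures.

+1.85 × 10^8 m/s

β_A = 0.270, β_B = 0.760 (dividing each by c = 3.00 × 10^8 m/s).
Transform to A's frame with the inverse velocity-addition law: u' = (u − v)/(1 − uv/c²), taking u = β_B and v = β_A.
u' = (0.760 − 0.270) / (1 − (0.270)(0.760)) = 0.4900/0.7948 = 0.6165.
u' = 0.6165 × 3.00 × 10^8 m/s.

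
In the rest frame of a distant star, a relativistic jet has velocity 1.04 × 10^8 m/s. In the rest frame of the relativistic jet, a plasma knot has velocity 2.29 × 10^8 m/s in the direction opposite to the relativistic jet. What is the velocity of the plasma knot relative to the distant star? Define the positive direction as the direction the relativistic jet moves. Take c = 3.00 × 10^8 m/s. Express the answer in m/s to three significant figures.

In units of c (dividing by 3.00 × 10^8 m/s): v = 0.347, u' = -0.763.
u = (u' + v)/(1 + u'v/c²):
u = (-0.763 + 0.347) / (1 + (-0.763)·0.347) = -0.4167/0.7354 = -0.5666
Converting back: u = -0.5666 × 3.00 × 10^8 m/s.

-1.70 × 10^8 m/s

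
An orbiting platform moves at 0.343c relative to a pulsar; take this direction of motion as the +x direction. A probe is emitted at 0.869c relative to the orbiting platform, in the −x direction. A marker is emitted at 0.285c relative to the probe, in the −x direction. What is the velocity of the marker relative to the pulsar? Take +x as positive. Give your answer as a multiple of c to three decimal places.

Apply u = (u' + v)/(1 + u'v/c²) successively, working outward toward the pulsar.
Start: velocity of the orbiting platform relative to the pulsar = 0.3430c.
Compose with the probe (u' = -0.869 in the orbiting platform frame): u_1 = (-0.869 + 0.343) / (1 + (-0.869)·0.343) = -0.5260/0.7019 = -0.7494.
Compose with the marker (u' = -0.285 in the probe frame): u_2 = (-0.285 + (-0.749)) / (1 + (-0.285)·(-0.749)) = -1.0344/1.2136 = -0.8523.

-0.852c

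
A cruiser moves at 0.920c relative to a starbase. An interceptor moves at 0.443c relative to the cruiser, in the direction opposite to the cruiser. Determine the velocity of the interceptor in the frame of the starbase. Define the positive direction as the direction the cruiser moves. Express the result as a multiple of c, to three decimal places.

+0.805c

With v = 0.920 and u' = -0.443 (in units of c),
u = (u' + v)/(1 + u'v/c²):
u = (-0.443 + 0.920) / (1 + (-0.443)·0.920) = 0.4770/0.5924 = 0.8051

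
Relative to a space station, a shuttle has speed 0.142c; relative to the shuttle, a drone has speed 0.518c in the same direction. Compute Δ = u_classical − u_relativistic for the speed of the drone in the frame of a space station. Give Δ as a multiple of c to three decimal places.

Δ = 0.045c

Galilean: u_cl = 0.518 + 0.142 = 0.6600.
Relativistic: u_rel = (0.518 + 0.142) / (1 + 0.518·0.142) = 0.6600/1.0736 = 0.6148.
Δ = 0.6600 − 0.6148 = 0.0452.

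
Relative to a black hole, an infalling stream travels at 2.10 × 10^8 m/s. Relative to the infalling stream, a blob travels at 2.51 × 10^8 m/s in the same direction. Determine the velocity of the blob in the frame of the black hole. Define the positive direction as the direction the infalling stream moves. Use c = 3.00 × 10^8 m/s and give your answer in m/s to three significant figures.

In units of c (dividing by 3.00 × 10^8 m/s): v = 0.700, u' = 0.837.
u = (u' + v)/(1 + u'v/c²):
u = (0.837 + 0.700) / (1 + 0.837·0.700) = 1.5367/1.5857 = 0.9691
Converting back: u = 0.9691 × 3.00 × 10^8 m/s.

2.91 × 10^8 m/s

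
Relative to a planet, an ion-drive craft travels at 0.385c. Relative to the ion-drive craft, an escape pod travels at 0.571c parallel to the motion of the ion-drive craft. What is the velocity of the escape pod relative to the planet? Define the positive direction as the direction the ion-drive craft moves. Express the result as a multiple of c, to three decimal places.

With v = 0.385 and u' = 0.571 (in units of c),
u = (u' + v)/(1 + u'v/c²):
u = (0.571 + 0.385) / (1 + 0.571·0.385) = 0.9560/1.2198 = 0.7837
(Galilean addition would give +0.956c.)

0.784c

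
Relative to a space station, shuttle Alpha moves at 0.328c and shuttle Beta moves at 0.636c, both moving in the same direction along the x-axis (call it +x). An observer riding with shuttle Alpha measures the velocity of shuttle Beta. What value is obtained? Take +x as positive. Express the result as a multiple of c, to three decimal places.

+0.389c

β_A = 0.328, β_B = 0.636.
Transform to A's frame with the inverse velocity-addition law: u' = (u − v)/(1 − uv/c²), taking u = β_B and v = β_A.
u' = (0.636 − 0.328) / (1 − (0.328)(0.636)) = 0.3080/0.7914 = 0.3892.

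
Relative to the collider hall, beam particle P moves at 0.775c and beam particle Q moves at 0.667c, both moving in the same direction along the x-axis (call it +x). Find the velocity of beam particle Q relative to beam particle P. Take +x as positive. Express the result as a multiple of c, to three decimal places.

β_A = 0.775, β_B = 0.667.
Transform to A's frame with the inverse velocity-addition law: u' = (u − v)/(1 − uv/c²), taking u = β_B and v = β_A.
u' = (0.667 − 0.775) / (1 − (0.775)(0.667)) = -0.1080/0.4831 = -0.2236.

-0.224c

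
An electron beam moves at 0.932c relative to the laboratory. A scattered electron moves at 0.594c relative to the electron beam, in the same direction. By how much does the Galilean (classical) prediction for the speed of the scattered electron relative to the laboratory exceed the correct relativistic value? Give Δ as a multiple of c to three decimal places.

Δ = 0.544c

Galilean: u_cl = 0.594 + 0.932 = 1.5260.
Relativistic: u_rel = (0.594 + 0.932) / (1 + 0.594·0.932) = 1.5260/1.5536 = 0.9822.
Δ = 1.5260 − 0.9822 = 0.5438.
(The classical prediction exceeds c; the relativistic result does not.)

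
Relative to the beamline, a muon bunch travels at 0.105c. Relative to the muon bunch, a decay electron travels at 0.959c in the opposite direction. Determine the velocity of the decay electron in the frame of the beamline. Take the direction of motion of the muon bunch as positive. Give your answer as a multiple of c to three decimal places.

-0.950c

With v = 0.105 and u' = -0.959 (in units of c),
u = (u' + v)/(1 + u'v/c²):
u = (-0.959 + 0.105) / (1 + (-0.959)·0.105) = -0.8540/0.8993 = -0.9496
(Galilean addition would give -0.854c.)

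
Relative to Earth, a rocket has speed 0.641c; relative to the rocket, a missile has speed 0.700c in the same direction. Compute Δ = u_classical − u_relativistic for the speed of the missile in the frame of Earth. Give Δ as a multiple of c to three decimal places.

Galilean: u_cl = 0.700 + 0.641 = 1.3410.
Relativistic: u_rel = (0.700 + 0.641) / (1 + 0.700·0.641) = 1.3410/1.4487 = 0.9257.
Δ = 1.3410 − 0.9257 = 0.4153.
(The classical prediction exceeds c; the relativistic result does not.)

Δ = 0.415c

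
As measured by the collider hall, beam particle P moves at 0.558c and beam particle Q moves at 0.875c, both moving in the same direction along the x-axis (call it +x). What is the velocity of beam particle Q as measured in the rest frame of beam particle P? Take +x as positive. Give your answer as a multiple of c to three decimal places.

+0.619c

β_A = 0.558, β_B = 0.875.
Transform to A's frame with the inverse velocity-addition law: u' = (u − v)/(1 − uv/c²), taking u = β_B and v = β_A.
u' = (0.875 − 0.558) / (1 − (0.558)(0.875)) = 0.3170/0.5118 = 0.6194.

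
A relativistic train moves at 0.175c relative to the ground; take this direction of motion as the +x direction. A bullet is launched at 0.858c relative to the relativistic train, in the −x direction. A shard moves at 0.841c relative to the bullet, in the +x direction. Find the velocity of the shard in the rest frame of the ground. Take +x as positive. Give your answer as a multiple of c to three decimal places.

+0.115c

Apply u = (u' + v)/(1 + u'v/c²) successively, working outward toward the ground.
Start: velocity of the relativistic train relative to the ground = 0.1750c.
Compose with the bullet (u' = -0.858 in the relativistic train frame): u_1 = (-0.858 + 0.175) / (1 + (-0.858)·0.175) = -0.6830/0.8498 = -0.8037.
Compose with the shard (u' = 0.841 in the bullet frame): u_2 = (0.841 + (-0.804)) / (1 + 0.841·(-0.804)) = 0.0373/0.3241 = 0.1152.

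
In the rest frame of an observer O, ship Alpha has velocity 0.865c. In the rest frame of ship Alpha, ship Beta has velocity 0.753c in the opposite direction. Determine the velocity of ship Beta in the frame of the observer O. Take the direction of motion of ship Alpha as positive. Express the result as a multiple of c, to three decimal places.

With v = 0.865 and u' = -0.753 (in units of c),
u = (u' + v)/(1 + u'v/c²):
u = (-0.753 + 0.865) / (1 + (-0.753)·0.865) = 0.1120/0.3487 = 0.3212
(Galilean addition would give +0.112c.)

+0.321c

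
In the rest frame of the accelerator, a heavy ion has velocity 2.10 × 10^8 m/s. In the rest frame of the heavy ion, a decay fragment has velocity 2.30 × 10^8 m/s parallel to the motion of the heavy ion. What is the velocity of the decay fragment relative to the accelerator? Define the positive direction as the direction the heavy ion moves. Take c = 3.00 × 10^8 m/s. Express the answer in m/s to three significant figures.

In units of c (dividing by 3.00 × 10^8 m/s): v = 0.700, u' = 0.767.
u = (u' + v)/(1 + u'v/c²):
u = (0.767 + 0.700) / (1 + 0.767·0.700) = 1.4667/1.5367 = 0.9544
(Galilean addition would give +1.467c, exceeding c.)
Converting back: u = 0.9544 × 3.00 × 10^8 m/s.

2.86 × 10^8 m/s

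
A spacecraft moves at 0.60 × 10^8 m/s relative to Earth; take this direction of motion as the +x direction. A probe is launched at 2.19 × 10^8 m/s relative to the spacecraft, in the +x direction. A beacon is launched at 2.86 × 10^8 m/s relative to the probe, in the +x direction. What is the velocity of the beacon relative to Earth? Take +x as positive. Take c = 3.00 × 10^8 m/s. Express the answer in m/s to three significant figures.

2.99 × 10^8 m/s

Apply u = (u' + v)/(1 + u'v/c²) successively, working outward toward Earth.
(Dividing each given speed by c = 3.00 × 10^8 m/s to work in units of c.)
Start: velocity of the spacecraft relative to Earth = 0.2000c.
Compose with the probe (u' = 0.730 in the spacecraft frame): u_1 = (0.730 + 0.200) / (1 + 0.730·0.200) = 0.9300/1.1460 = 0.8115.
Compose with the beacon (u' = 0.953 in the probe frame): u_2 = (0.953 + 0.812) / (1 + 0.953·0.812) = 1.7649/1.7736 = 0.9950.
So u = 0.9950 × 3.00 × 10^8 m/s.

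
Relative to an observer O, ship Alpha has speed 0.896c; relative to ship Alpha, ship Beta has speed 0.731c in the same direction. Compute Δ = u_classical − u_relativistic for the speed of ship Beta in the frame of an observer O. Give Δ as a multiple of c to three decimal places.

Galilean: u_cl = 0.731 + 0.896 = 1.6270.
Relativistic: u_rel = (0.731 + 0.896) / (1 + 0.731·0.896) = 1.6270/1.6550 = 0.9831.
Δ = 1.6270 − 0.9831 = 0.6439.
(The classical prediction exceeds c; the relativistic result does not.)

Δ = 0.644c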